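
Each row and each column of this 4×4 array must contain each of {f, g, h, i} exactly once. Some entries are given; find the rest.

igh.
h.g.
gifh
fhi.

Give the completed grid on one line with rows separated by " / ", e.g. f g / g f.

i g h f / h f g i / g i f h / f h i g

At row 1, column 4: row 1 has {g,h,i}; column 4 has {h}; that leaves f.
At row 2, column 2: row 2 has {g,h}; column 2 has {g,h,i}; that leaves f.
At row 2, column 4: row 2 has {f,g,h}; column 4 has {f,h}; that leaves i.
At row 4, column 4: row 4 has {f,h,i}; column 4 has {f,h,i}; that leaves g.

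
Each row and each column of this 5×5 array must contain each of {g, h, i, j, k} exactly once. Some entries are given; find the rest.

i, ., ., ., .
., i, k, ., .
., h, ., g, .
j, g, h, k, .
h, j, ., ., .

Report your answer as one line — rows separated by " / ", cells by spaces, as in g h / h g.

(r1,c2) = k
(r2,c1) = g
(r3,c1) = k
(r4,c5) = i
(r5,c4) = i
(r3,c5) = j
(r5,c3) = g
(r5,c5) = k
(r1,c3) = j
(r1,c4) = h
(r1,c5) = g
(r2,c4) = j
(r2,c5) = h
(r3,c3) = i

i k j h g / g i k j h / k h i g j / j g h k i / h j g i k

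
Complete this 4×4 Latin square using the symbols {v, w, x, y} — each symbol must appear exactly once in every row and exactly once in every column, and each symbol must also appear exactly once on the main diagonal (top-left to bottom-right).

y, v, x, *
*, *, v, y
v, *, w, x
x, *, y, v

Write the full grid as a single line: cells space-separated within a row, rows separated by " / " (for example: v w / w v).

y v x w / w x v y / v y w x / x w y v

(r1,c4): row 1 has {v,x,y}; column 4 has {v,x,y}, so it must be w.
(r2,c1): row 2 has {v,y}; column 1 has {v,x,y}, so it must be w.
(r2,c2): row 2 has {v,w,y}; column 2 has {v}; the diagonal has {v,w,y}, so it must be x.
(r3,c2): row 3 has {v,w,x}; column 2 has {v,x}, so it must be y.
(r4,c2): row 4 has {v,x,y}; column 2 has {v,x,y}, so it must be w.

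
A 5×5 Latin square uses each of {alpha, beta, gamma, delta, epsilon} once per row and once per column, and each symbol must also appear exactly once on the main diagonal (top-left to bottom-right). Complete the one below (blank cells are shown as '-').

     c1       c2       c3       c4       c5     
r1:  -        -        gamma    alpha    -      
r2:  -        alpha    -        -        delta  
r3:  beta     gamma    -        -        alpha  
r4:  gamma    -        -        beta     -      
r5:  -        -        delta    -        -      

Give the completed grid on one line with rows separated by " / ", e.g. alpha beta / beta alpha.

(r2,c1) = epsilon
(r2,c3) = beta
(r2,c4) = gamma
(r3,c3) = epsilon
(r3,c4) = delta
(r4,c3) = alpha
(r4,c5) = epsilon
(r5,c1) = alpha
(r5,c4) = epsilon
(r5,c5) = gamma
(r1,c1) = delta
(r1,c5) = beta
(r4,c2) = delta
(r5,c2) = beta
(r1,c2) = epsilon

delta epsilon gamma alpha beta / epsilon alpha beta gamma delta / beta gamma epsilon delta alpha / gamma delta alpha beta epsilon / alpha beta delta epsilon gamma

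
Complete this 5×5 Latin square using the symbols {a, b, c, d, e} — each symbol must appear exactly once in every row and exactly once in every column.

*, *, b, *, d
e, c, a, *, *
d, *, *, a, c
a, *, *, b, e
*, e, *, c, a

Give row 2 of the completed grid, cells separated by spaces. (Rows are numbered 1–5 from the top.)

e c a d b

(r1,c1) = c
(r1,c2) = a
(r1,c4) = e
(r2,c4) = d
(r2,c5) = b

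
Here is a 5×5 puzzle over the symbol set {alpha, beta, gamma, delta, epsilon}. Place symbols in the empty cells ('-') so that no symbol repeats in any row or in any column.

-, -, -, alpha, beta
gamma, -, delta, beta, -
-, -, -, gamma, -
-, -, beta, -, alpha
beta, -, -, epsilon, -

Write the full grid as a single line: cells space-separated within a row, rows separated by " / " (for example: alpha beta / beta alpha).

At row 2, column 5: row 2 has {beta,gamma,delta}; column 5 has {alpha,beta}; that leaves epsilon.
At row 3, column 5: row 3 has {gamma}; column 5 has {alpha,beta,epsilon}; that leaves delta.
At row 4, column 4: row 4 has {alpha,beta}; column 4 has {alpha,beta,gamma,epsilon}; that leaves delta.
At row 5, column 5: row 5 has {beta,epsilon}; column 5 has {alpha,beta,delta,epsilon}; that leaves gamma.
At row 2, column 2: row 2 has {beta,gamma,delta,epsilon}; column 2 is empty so far; that leaves alpha.
At row 4, column 1: row 4 has {alpha,beta,delta}; column 1 has {beta,gamma}; that leaves epsilon.
At row 4, column 2: row 4 has {alpha,beta,delta,epsilon}; column 2 has {alpha}; that leaves gamma.
At row 5, column 2: row 5 has {beta,gamma,epsilon}; column 2 has {alpha,gamma}; that leaves delta.
At row 5, column 3: row 5 has {beta,gamma,delta,epsilon}; column 3 has {beta,delta}; that leaves alpha.
At row 1, column 1: row 1 has {alpha,beta}; column 1 has {beta,gamma,epsilon}; that leaves delta.
At row 1, column 2: row 1 has {alpha,beta,delta}; column 2 has {alpha,gamma,delta}; that leaves epsilon.
At row 1, column 3: row 1 has {alpha,beta,delta,epsilon}; column 3 has {alpha,beta,delta}; that leaves gamma.
At row 3, column 1: row 3 has {gamma,delta}; column 1 has {beta,gamma,delta,epsilon}; that leaves alpha.
At row 3, column 2: row 3 has {alpha,gamma,delta}; column 2 has {alpha,gamma,delta,epsilon}; that leaves beta.
At row 3, column 3: row 3 has {alpha,beta,gamma,delta}; column 3 has {alpha,beta,gamma,delta}; that leaves epsilon.

delta epsilon gamma alpha beta / gamma alpha delta beta epsilon / alpha beta epsilon gamma delta / epsilon gamma beta delta alpha / beta delta alpha epsilon gamma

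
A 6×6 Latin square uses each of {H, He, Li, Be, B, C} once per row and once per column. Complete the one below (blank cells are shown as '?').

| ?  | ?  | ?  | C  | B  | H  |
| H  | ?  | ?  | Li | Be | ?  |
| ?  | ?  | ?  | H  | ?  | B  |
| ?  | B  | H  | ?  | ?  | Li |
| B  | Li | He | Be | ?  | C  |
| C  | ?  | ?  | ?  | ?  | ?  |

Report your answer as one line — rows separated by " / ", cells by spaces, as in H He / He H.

(r2,c6) = He
(r4,c4) = He
(r4,c5) = C
(r5,c5) = H
(r6,c4) = B
(r6,c6) = Be
(r2,c2) = C
(r2,c3) = B
(r4,c1) = Be
(r6,c3) = Li
(r6,c5) = He
(r1,c3) = Be
(r3,c3) = C
(r3,c5) = Li
(r6,c2) = H
(r1,c2) = He
(r3,c1) = He
(r3,c2) = Be
(r1,c1) = Li

Li He Be C B H / H C B Li Be He / He Be C H Li B / Be B H He C Li / B Li He Be H C / C H Li B He Be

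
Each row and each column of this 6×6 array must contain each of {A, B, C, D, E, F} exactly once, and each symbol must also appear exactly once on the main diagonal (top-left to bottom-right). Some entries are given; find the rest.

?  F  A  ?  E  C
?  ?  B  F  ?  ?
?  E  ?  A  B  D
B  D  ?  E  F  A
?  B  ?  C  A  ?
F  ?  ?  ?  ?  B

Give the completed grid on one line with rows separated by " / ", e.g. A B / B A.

D F A B E C / A C B F D E / C E F A B D / B D C E F A / E B D C A F / F A E D C B

(r1,c1): row 1 has {A,C,E,F}; column 1 has {B,F}; the diagonal has {A,B,E}, so it must be D.
(r1,c4): row 1 has {A,C,D,E,F}; column 4 has {A,C,E,F}, so it must be B.
(r2,c2): row 2 has {B,F}; column 2 has {B,D,E,F}; the diagonal has {A,B,D,E}, so it must be C.
(r2,c5): row 2 has {B,C,F}; column 5 has {A,B,E,F}, so it must be D.
(r2,c6): row 2 has {B,C,D,F}; column 6 has {A,B,C,D}, so it must be E.
(r3,c1): row 3 has {A,B,D,E}; column 1 has {B,D,F}, so it must be C.
(r3,c3): row 3 has {A,B,C,D,E}; column 3 has {A,B}; the diagonal has {A,B,C,D,E}, so it must be F.
(r4,c3): row 4 has {A,B,D,E,F}; column 3 has {A,B,F}, so it must be C.
(r5,c1): row 5 has {A,B,C}; column 1 has {B,C,D,F}, so it must be E.
(r5,c3): row 5 has {A,B,C,E}; column 3 has {A,B,C,F}, so it must be D.
(r5,c6): row 5 has {A,B,C,D,E}; column 6 has {A,B,C,D,E}, so it must be F.
(r6,c2): row 6 has {B,F}; column 2 has {B,C,D,E,F}, so it must be A.
(r6,c3): row 6 has {A,B,F}; column 3 has {A,B,C,D,F}, so it must be E.
(r6,c4): row 6 has {A,B,E,F}; column 4 has {A,B,C,E,F}, so it must be D.
(r6,c5): row 6 has {A,B,D,E,F}; column 5 has {A,B,D,E,F}, so it must be C.
(r2,c1): row 2 has {B,C,D,E,F}; column 1 has {B,C,D,E,F}, so it must be A.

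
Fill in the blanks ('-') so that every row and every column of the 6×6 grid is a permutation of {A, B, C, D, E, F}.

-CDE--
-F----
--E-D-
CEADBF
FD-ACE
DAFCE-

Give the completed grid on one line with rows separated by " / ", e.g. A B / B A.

row 2 has {F}; column 4 has {A,C,D,E} — only B is left for (r2,c4).
row 2 has {B,F}; column 5 has {B,C,D,E} — only A is left for (r2,c5).
row 3 has {D,E}; column 2 has {A,C,D,E,F} — only B is left for (r3,c2).
row 3 has {B,D,E}; column 4 has {A,B,C,D,E} — only F is left for (r3,c4).
row 5 has {A,C,D,E,F}; column 3 has {A,D,E,F} — only B is left for (r5,c3).
row 6 has {A,C,D,E,F}; column 6 has {E,F} — only B is left for (r6,c6).
row 1 has {C,D,E}; column 5 has {A,B,C,D,E} — only F is left for (r1,c5).
row 1 has {C,D,E,F}; column 6 has {B,E,F} — only A is left for (r1,c6).
row 2 has {A,B,F}; column 1 has {C,D,F} — only E is left for (r2,c1).
row 2 has {A,B,E,F}; column 3 has {A,B,D,E,F} — only C is left for (r2,c3).
row 2 has {A,B,C,E,F}; column 6 has {A,B,E,F} — only D is left for (r2,c6).
row 3 has {B,D,E,F}; column 1 has {C,D,E,F} — only A is left for (r3,c1).
row 3 has {A,B,D,E,F}; column 6 has {A,B,D,E,F} — only C is left for (r3,c6).
row 1 has {A,C,D,E,F}; column 1 has {A,C,D,E,F} — only B is left for (r1,c1).

B C D E F A / E F C B A D / A B E F D C / C E A D B F / F D B A C E / D A F C E B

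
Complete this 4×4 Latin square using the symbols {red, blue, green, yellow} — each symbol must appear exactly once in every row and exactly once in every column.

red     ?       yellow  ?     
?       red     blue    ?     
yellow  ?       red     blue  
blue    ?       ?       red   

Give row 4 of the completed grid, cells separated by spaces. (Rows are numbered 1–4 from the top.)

blue yellow green red

(r1,c4) = green
(r2,c1) = green
(r2,c4) = yellow
(r3,c2) = green
(r4,c2) = yellow
(r4,c3) = green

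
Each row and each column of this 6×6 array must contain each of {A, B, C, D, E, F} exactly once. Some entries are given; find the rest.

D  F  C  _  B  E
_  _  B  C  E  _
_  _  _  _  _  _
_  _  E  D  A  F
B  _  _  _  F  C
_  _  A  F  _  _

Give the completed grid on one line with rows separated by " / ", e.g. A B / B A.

D F C A B E / F D B C E A / A E F B C D / C B E D A F / B A D E F C / E C A F D B

(r1,c4) = A
(r4,c1) = C
(r4,c2) = B
(r5,c3) = D
(r5,c4) = E
(r6,c1) = E
(r3,c3) = F
(r3,c4) = B
(r5,c2) = A
(r2,c2) = D
(r2,c6) = A
(r3,c1) = A
(r3,c6) = D
(r6,c2) = C
(r6,c5) = D
(r6,c6) = B
(r2,c1) = F
(r3,c2) = E
(r3,c5) = C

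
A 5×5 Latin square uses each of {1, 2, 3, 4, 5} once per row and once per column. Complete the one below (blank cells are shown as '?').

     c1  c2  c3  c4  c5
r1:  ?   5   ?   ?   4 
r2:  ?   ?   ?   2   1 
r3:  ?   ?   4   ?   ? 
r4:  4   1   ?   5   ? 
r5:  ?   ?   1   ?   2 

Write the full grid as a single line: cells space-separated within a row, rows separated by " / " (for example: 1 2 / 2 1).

row 4 has {1,4,5}; column 5 has {1,2,4} — only 3 is left for (r4,c5).
row 3 has {4}; column 5 has {1,2,3,4} — only 5 is left for (r3,c5).
row 4 has {1,3,4,5}; column 3 has {1,4} — only 2 is left for (r4,c3).
row 1 has {4,5}; column 3 has {1,2,4} — only 3 is left for (r1,c3).
row 1 has {3,4,5}; column 4 has {2,5} — only 1 is left for (r1,c4).
row 2 has {1,2}; column 3 has {1,2,3,4} — only 5 is left for (r2,c3).
row 3 has {4,5}; column 4 has {1,2,5} — only 3 is left for (r3,c4).
row 5 has {1,2}; column 4 has {1,2,3,5} — only 4 is left for (r5,c4).
row 1 has {1,3,4,5}; column 1 has {4} — only 2 is left for (r1,c1).
row 2 has {1,2,5}; column 1 has {2,4} — only 3 is left for (r2,c1).
row 2 has {1,2,3,5}; column 2 has {1,5} — only 4 is left for (r2,c2).
row 3 has {3,4,5}; column 1 has {2,3,4} — only 1 is left for (r3,c1).
row 3 has {1,3,4,5}; column 2 has {1,4,5} — only 2 is left for (r3,c2).
row 5 has {1,2,4}; column 1 has {1,2,3,4} — only 5 is left for (r5,c1).
row 5 has {1,2,4,5}; column 2 has {1,2,4,5} — only 3 is left for (r5,c2).

2 5 3 1 4 / 3 4 5 2 1 / 1 2 4 3 5 / 4 1 2 5 3 / 5 3 1 4 2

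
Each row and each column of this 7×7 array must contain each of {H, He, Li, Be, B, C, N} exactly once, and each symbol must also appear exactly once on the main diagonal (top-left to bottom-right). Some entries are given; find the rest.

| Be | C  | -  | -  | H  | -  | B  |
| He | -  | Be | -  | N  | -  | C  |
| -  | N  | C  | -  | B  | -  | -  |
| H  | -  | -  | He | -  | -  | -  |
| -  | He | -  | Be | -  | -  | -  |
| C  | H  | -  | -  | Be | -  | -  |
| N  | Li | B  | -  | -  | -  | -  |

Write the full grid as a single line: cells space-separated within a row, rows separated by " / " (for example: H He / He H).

(r2,c2) = B
(r3,c1) = Li
(r3,c4) = H
(r4,c2) = Be
(r5,c1) = B
(r5,c5) = Li
(r6,c6) = N
(r7,c4) = C
(r7,c5) = He
(r7,c7) = H
(r2,c4) = Li
(r2,c6) = H
(r4,c5) = C
(r5,c6) = C
(r5,c7) = N
(r6,c4) = B
(r7,c6) = Be
(r1,c4) = N
(r3,c6) = He
(r3,c7) = Be
(r4,c7) = Li
(r5,c3) = H
(r6,c7) = He
(r1,c6) = Li
(r4,c3) = N
(r4,c6) = B
(r6,c3) = Li
(r1,c3) = He

Be C He N H Li B / He B Be Li N H C / Li N C H B He Be / H Be N He C B Li / B He H Be Li C N / C H Li B Be N He / N Li B C He Be H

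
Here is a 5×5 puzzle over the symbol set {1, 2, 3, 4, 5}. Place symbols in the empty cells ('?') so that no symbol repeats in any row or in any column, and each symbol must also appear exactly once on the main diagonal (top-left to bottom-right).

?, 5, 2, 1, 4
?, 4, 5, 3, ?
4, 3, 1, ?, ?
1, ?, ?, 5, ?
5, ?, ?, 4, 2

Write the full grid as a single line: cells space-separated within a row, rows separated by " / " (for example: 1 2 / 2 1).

3 5 2 1 4 / 2 4 5 3 1 / 4 3 1 2 5 / 1 2 4 5 3 / 5 1 3 4 2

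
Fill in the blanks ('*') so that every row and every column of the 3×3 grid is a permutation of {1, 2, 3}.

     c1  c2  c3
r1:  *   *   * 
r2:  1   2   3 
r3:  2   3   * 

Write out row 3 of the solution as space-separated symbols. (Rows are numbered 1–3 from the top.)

2 3 1

row 1 is empty so far; column 1 has {1,2} — only 3 is left for (r1,c1).
row 1 has {3}; column 2 has {2,3} — only 1 is left for (r1,c2).
row 1 has {1,3}; column 3 has {3} — only 2 is left for (r1,c3).
row 3 has {2,3}; column 3 has {2,3} — only 1 is left for (r3,c3).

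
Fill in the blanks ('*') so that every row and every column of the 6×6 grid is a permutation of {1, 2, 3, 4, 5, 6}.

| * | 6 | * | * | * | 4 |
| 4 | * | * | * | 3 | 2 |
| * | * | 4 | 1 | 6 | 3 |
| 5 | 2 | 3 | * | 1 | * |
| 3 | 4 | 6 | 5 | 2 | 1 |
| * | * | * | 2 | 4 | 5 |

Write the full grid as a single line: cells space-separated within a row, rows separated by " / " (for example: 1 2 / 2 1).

1 6 2 3 5 4 / 4 1 5 6 3 2 / 2 5 4 1 6 3 / 5 2 3 4 1 6 / 3 4 6 5 2 1 / 6 3 1 2 4 5

(r1,c4) = 3
(r1,c5) = 5
(r2,c4) = 6
(r3,c1) = 2
(r3,c2) = 5
(r4,c4) = 4
(r4,c6) = 6
(r6,c3) = 1
(r1,c1) = 1
(r1,c3) = 2
(r2,c2) = 1
(r2,c3) = 5
(r6,c1) = 6
(r6,c2) = 3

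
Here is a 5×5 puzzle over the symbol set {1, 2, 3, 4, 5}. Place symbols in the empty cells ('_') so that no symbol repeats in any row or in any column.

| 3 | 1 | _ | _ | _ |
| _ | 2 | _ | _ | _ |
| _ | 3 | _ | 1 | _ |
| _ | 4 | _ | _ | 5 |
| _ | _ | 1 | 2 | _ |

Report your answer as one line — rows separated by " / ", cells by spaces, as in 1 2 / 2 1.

3 1 4 5 2 / 5 2 3 4 1 / 2 3 5 1 4 / 1 4 2 3 5 / 4 5 1 2 3

(r4,c4) = 3
(r5,c2) = 5
(r4,c3) = 2
(r5,c1) = 4
(r5,c5) = 3
(r4,c1) = 1
(r2,c1) = 5
(r2,c4) = 4
(r2,c5) = 1
(r3,c1) = 2
(r3,c5) = 4
(r1,c4) = 5
(r1,c5) = 2
(r2,c3) = 3
(r3,c3) = 5
(r1,c3) = 4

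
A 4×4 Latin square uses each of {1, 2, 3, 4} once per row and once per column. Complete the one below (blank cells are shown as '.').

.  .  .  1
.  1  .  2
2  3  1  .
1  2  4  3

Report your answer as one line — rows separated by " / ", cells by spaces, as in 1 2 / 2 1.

3 4 2 1 / 4 1 3 2 / 2 3 1 4 / 1 2 4 3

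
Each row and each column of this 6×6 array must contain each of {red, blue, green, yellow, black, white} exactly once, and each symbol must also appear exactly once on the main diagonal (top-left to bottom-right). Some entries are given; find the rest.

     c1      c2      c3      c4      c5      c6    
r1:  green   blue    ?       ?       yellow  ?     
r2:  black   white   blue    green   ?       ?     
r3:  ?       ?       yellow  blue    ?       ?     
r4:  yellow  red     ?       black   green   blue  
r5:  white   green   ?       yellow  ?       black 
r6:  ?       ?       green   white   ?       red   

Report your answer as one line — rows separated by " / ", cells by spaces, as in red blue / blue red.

At row 1, column 4: row 1 has {blue,green,yellow}; column 4 has {blue,green,yellow,black,white}; that leaves red.
At row 1, column 6: row 1 has {red,blue,green,yellow}; column 6 has {red,blue,black}; that leaves white.
At row 2, column 5: row 2 has {blue,green,black,white}; column 5 has {green,yellow}; that leaves red.
At row 2, column 6: row 2 has {red,blue,green,black,white}; column 6 has {red,blue,black,white}; that leaves yellow.
At row 3, column 1: row 3 has {blue,yellow}; column 1 has {green,yellow,black,white}; that leaves red.
At row 3, column 2: row 3 has {red,blue,yellow}; column 2 has {red,blue,green,white}; that leaves black.
At row 3, column 5: row 3 has {red,blue,yellow,black}; column 5 has {red,green,yellow}; that leaves white.
At row 3, column 6: row 3 has {red,blue,yellow,black,white}; column 6 has {red,blue,yellow,black,white}; that leaves green.
At row 4, column 3: row 4 has {red,blue,green,yellow,black}; column 3 has {blue,green,yellow}; that leaves white.
At row 5, column 3: row 5 has {green,yellow,black,white}; column 3 has {blue,green,yellow,white}; that leaves red.
At row 5, column 5: row 5 has {red,green,yellow,black,white}; column 5 has {red,green,yellow,white}; the diagonal has {red,green,yellow,black,white}; that leaves blue.
At row 6, column 1: row 6 has {red,green,white}; column 1 has {red,green,yellow,black,white}; that leaves blue.
At row 6, column 2: row 6 has {red,blue,green,white}; column 2 has {red,blue,green,black,white}; that leaves yellow.
At row 6, column 5: row 6 has {red,blue,green,yellow,white}; column 5 has {red,blue,green,yellow,white}; that leaves black.
At row 1, column 3: row 1 has {red,blue,green,yellow,white}; column 3 has {red,blue,green,yellow,white}; that leaves black.

green blue black red yellow white / black white blue green red yellow / red black yellow blue white green / yellow red white black green blue / white green red yellow blue black / blue yellow green white black red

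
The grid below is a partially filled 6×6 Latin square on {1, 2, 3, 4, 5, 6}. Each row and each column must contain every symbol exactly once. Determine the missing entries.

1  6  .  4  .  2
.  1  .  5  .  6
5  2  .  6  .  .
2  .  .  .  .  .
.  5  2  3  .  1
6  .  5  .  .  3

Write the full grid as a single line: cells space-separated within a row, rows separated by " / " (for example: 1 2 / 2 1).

(r1,c3): row 1 has {1,2,4,6}; column 3 has {2,5}, so it must be 3.
(r1,c5): row 1 has {1,2,3,4,6}; column 5 is empty so far, so it must be 5.
(r2,c3): row 2 has {1,5,6}; column 3 has {2,3,5}, so it must be 4.
(r3,c3): row 3 has {2,5,6}; column 3 has {2,3,4,5}, so it must be 1.
(r3,c6): row 3 has {1,2,5,6}; column 6 has {1,2,3,6}, so it must be 4.
(r4,c3): row 4 has {2}; column 3 has {1,2,3,4,5}, so it must be 6.
(r4,c4): row 4 has {2,6}; column 4 has {3,4,5,6}, so it must be 1.
(r4,c6): row 4 has {1,2,6}; column 6 has {1,2,3,4,6}, so it must be 5.
(r5,c1): row 5 has {1,2,3,5}; column 1 has {1,2,5,6}, so it must be 4.
(r5,c5): row 5 has {1,2,3,4,5}; column 5 has {5}, so it must be 6.
(r6,c2): row 6 has {3,5,6}; column 2 has {1,2,5,6}, so it must be 4.
(r6,c4): row 6 has {3,4,5,6}; column 4 has {1,3,4,5,6}, so it must be 2.
(r6,c5): row 6 has {2,3,4,5,6}; column 5 has {5,6}, so it must be 1.
(r2,c1): row 2 has {1,4,5,6}; column 1 has {1,2,4,5,6}, so it must be 3.
(r2,c5): row 2 has {1,3,4,5,6}; column 5 has {1,5,6}, so it must be 2.
(r3,c5): row 3 has {1,2,4,5,6}; column 5 has {1,2,5,6}, so it must be 3.
(r4,c2): row 4 has {1,2,5,6}; column 2 has {1,2,4,5,6}, so it must be 3.
(r4,c5): row 4 has {1,2,3,5,6}; column 5 has {1,2,3,5,6}, so it must be 4.

1 6 3 4 5 2 / 3 1 4 5 2 6 / 5 2 1 6 3 4 / 2 3 6 1 4 5 / 4 5 2 3 6 1 / 6 4 5 2 1 3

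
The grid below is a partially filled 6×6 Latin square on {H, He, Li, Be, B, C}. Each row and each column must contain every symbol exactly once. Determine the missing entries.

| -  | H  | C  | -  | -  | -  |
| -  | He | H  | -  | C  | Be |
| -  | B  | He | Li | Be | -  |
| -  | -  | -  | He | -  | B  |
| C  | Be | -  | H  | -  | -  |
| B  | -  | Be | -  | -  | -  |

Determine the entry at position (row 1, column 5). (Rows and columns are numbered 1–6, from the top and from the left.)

Cell (r2,c1): row 2 has {H,He,Be,C}; column 1 has {B,C} → Li.
Cell (r2,c4): row 2 has {H,He,Li,Be,C}; column 4 has {H,He,Li} → B.
Cell (r3,c1): row 3 has {He,Li,Be,B}; column 1 has {Li,B,C} → H.
Cell (r3,c6): row 3 has {H,He,Li,Be,B}; column 6 has {Be,B} → C.
Cell (r4,c1): row 4 has {He,B}; column 1 has {H,Li,B,C} → Be.
Cell (r4,c3): row 4 has {He,Be,B}; column 3 has {H,He,Be,C} → Li.
Cell (r4,c5): row 4 has {He,Li,Be,B}; column 5 has {Be,C} → H.
Cell (r5,c3): row 5 has {H,Be,C}; column 3 has {H,He,Li,Be,C} → B.
Cell (r6,c4): row 6 has {Be,B}; column 4 has {H,He,Li,B} → C.
Cell (r1,c1): row 1 has {H,C}; column 1 has {H,Li,Be,B,C} → He.
Cell (r1,c4): row 1 has {H,He,C}; column 4 has {H,He,Li,B,C} → Be.
Cell (r1,c6): row 1 has {H,He,Be,C}; column 6 has {Be,B,C} → Li.
Cell (r4,c2): row 4 has {H,He,Li,Be,B}; column 2 has {H,He,Be,B} → C.
Cell (r5,c6): row 5 has {H,Be,B,C}; column 6 has {Li,Be,B,C} → He.
Cell (r6,c2): row 6 has {Be,B,C}; column 2 has {H,He,Be,B,C} → Li.
Cell (r6,c5): row 6 has {Li,Be,B,C}; column 5 has {H,Be,C} → He.
Cell (r6,c6): row 6 has {He,Li,Be,B,C}; column 6 has {He,Li,Be,B,C} → H.
Cell (r1,c5): row 1 has {H,He,Li,Be,C}; column 5 has {H,He,Be,C} → B.

B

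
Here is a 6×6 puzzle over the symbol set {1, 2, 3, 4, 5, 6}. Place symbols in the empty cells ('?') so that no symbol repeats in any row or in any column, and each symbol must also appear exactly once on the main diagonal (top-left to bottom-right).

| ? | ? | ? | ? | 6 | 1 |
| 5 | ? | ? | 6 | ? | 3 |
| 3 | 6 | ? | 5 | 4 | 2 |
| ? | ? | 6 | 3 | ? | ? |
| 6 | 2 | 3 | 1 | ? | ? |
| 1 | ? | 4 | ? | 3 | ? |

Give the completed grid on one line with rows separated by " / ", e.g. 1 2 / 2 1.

Cell (r3,c3): row 3 has {2,3,4,5,6}; column 3 has {3,4,6}; the diagonal has {3} → 1.
Cell (r5,c5): row 5 has {1,2,3,6}; column 5 has {3,4,6}; the diagonal has {1,3} → 5.
Cell (r5,c6): row 5 has {1,2,3,5,6}; column 6 has {1,2,3} → 4.
Cell (r6,c2): row 6 has {1,3,4}; column 2 has {2,6} → 5.
Cell (r6,c4): row 6 has {1,3,4,5}; column 4 has {1,3,5,6} → 2.
Cell (r6,c6): row 6 has {1,2,3,4,5}; column 6 has {1,2,3,4}; the diagonal has {1,3,5} → 6.
Cell (r1,c4): row 1 has {1,6}; column 4 has {1,2,3,5,6} → 4.
Cell (r2,c2): row 2 has {3,5,6}; column 2 has {2,5,6}; the diagonal has {1,3,5,6} → 4.
Cell (r2,c3): row 2 has {3,4,5,6}; column 3 has {1,3,4,6} → 2.
Cell (r2,c5): row 2 has {2,3,4,5,6}; column 5 has {3,4,5,6} → 1.
Cell (r4,c2): row 4 has {3,6}; column 2 has {2,4,5,6} → 1.
Cell (r4,c5): row 4 has {1,3,6}; column 5 has {1,3,4,5,6} → 2.
Cell (r4,c6): row 4 has {1,2,3,6}; column 6 has {1,2,3,4,6} → 5.
Cell (r1,c1): row 1 has {1,4,6}; column 1 has {1,3,5,6}; the diagonal has {1,3,4,5,6} → 2.
Cell (r1,c2): row 1 has {1,2,4,6}; column 2 has {1,2,4,5,6} → 3.
Cell (r1,c3): row 1 has {1,2,3,4,6}; column 3 has {1,2,3,4,6} → 5.
Cell (r4,c1): row 4 has {1,2,3,5,6}; column 1 has {1,2,3,5,6} → 4.

2 3 5 4 6 1 / 5 4 2 6 1 3 / 3 6 1 5 4 2 / 4 1 6 3 2 5 / 6 2 3 1 5 4 / 1 5 4 2 3 6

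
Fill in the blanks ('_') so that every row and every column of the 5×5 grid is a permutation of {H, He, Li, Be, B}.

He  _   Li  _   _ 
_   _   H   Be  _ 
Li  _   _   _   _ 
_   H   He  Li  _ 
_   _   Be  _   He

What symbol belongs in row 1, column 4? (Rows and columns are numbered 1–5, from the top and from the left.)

H

row 2 has {H,Be}; column 1 has {He,Li} — only B is left for (r2,c1).
row 2 has {H,Be,B}; column 5 has {He} — only Li is left for (r2,c5).
row 3 has {Li}; column 3 has {H,He,Li,Be} — only B is left for (r3,c3).
row 4 has {H,He,Li}; column 1 has {He,Li,B} — only Be is left for (r4,c1).
row 4 has {H,He,Li,Be}; column 5 has {He,Li} — only B is left for (r4,c5).
row 5 has {He,Be}; column 1 has {He,Li,Be,B} — only H is left for (r5,c1).
row 5 has {H,He,Be}; column 4 has {Li,Be} — only B is left for (r5,c4).
row 1 has {He,Li}; column 4 has {Li,Be,B} — only H is left for (r1,c4).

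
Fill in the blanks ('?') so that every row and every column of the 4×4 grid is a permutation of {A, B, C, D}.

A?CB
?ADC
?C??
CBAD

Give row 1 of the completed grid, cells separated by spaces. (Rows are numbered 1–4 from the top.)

A D C B

(r1,c2) = D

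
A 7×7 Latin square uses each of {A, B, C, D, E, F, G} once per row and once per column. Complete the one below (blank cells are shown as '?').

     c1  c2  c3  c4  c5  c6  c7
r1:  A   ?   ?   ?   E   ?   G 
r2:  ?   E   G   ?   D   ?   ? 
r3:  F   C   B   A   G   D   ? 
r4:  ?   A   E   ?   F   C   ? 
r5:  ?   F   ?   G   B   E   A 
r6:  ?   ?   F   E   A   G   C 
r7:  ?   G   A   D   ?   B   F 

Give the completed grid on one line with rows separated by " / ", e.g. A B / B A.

A B D C E F G / C E G F D A B / F C B A G D E / G A E B F C D / D F C G B E A / B D F E A G C / E G A D C B F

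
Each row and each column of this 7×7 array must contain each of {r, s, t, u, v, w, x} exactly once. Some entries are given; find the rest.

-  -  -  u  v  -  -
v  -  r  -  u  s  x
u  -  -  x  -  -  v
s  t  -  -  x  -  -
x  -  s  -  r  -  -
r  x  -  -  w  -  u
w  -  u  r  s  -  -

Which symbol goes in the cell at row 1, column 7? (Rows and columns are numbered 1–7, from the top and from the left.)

s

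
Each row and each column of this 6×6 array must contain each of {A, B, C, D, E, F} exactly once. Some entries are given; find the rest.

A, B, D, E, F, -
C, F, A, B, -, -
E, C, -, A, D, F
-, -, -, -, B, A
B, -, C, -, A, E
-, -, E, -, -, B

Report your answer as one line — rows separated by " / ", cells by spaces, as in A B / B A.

A B D E F C / C F A B E D / E C B A D F / D E F C B A / B D C F A E / F A E D C B

row 1 has {A,B,D,E,F}; column 6 has {A,B,E,F} — only C is left for (r1,c6).
row 2 has {A,B,C,F}; column 5 has {A,B,D,F} — only E is left for (r2,c5).
row 2 has {A,B,C,E,F}; column 6 has {A,B,C,E,F} — only D is left for (r2,c6).
row 3 has {A,C,D,E,F}; column 3 has {A,C,D,E} — only B is left for (r3,c3).
row 4 has {A,B}; column 3 has {A,B,C,D,E} — only F is left for (r4,c3).
row 5 has {A,B,C,E}; column 2 has {B,C,F} — only D is left for (r5,c2).
row 5 has {A,B,C,D,E}; column 4 has {A,B,E} — only F is left for (r5,c4).
row 6 has {B,E}; column 2 has {B,C,D,F} — only A is left for (r6,c2).
row 6 has {A,B,E}; column 5 has {A,B,D,E,F} — only C is left for (r6,c5).
row 4 has {A,B,F}; column 1 has {A,B,C,E} — only D is left for (r4,c1).
row 4 has {A,B,D,F}; column 2 has {A,B,C,D,F} — only E is left for (r4,c2).
row 4 has {A,B,D,E,F}; column 4 has {A,B,E,F} — only C is left for (r4,c4).
row 6 has {A,B,C,E}; column 1 has {A,B,C,D,E} — only F is left for (r6,c1).
row 6 has {A,B,C,E,F}; column 4 has {A,B,C,E,F} — only D is left for (r6,c4).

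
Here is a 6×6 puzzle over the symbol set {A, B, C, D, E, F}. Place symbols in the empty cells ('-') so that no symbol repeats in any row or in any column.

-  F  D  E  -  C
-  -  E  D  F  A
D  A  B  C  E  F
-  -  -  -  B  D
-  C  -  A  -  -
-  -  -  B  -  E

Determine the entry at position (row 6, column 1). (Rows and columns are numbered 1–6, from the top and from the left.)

F

Cell (r1,c5): row 1 has {C,D,E,F}; column 5 has {B,E,F} → A.
Cell (r2,c2): row 2 has {A,D,E,F}; column 2 has {A,C,F} → B.
Cell (r4,c2): row 4 has {B,D}; column 2 has {A,B,C,F} → E.
Cell (r4,c4): row 4 has {B,D,E}; column 4 has {A,B,C,D,E} → F.
Cell (r5,c3): row 5 has {A,C}; column 3 has {B,D,E} → F.
Cell (r5,c5): row 5 has {A,C,F}; column 5 has {A,B,E,F} → D.
Cell (r5,c6): row 5 has {A,C,D,F}; column 6 has {A,C,D,E,F} → B.
Cell (r6,c2): row 6 has {B,E}; column 2 has {A,B,C,E,F} → D.
Cell (r6,c5): row 6 has {B,D,E}; column 5 has {A,B,D,E,F} → C.
Cell (r1,c1): row 1 has {A,C,D,E,F}; column 1 has {D} → B.
Cell (r2,c1): row 2 has {A,B,D,E,F}; column 1 has {B,D} → C.
Cell (r4,c1): row 4 has {B,D,E,F}; column 1 has {B,C,D} → A.
Cell (r4,c3): row 4 has {A,B,D,E,F}; column 3 has {B,D,E,F} → C.
Cell (r5,c1): row 5 has {A,B,C,D,F}; column 1 has {A,B,C,D} → E.
Cell (r6,c1): row 6 has {B,C,D,E}; column 1 has {A,B,C,D,E} → F.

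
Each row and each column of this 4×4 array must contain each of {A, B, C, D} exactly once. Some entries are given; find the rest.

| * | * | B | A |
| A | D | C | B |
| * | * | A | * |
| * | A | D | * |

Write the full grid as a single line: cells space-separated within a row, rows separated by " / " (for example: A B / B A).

D C B A / A D C B / C B A D / B A D C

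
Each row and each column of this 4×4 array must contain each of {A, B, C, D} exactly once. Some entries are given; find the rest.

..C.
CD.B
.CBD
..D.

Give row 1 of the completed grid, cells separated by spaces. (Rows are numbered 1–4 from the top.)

(r1,c4) = A
(r2,c3) = A
(r3,c1) = A
(r4,c1) = B
(r4,c2) = A
(r4,c4) = C
(r1,c1) = D
(r1,c2) = B

D B C A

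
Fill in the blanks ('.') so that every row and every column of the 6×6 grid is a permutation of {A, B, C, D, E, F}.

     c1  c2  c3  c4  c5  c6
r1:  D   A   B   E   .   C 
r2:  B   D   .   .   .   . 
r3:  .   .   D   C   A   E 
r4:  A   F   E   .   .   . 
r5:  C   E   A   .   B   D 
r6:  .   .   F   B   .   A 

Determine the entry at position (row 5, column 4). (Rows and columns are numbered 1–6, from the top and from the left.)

F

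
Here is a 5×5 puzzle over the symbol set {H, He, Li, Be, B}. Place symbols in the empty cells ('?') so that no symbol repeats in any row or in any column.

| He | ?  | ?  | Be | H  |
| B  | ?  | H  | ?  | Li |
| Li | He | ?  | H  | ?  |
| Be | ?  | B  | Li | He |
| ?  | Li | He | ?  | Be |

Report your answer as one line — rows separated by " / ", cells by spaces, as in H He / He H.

(r1,c2): row 1 has {H,He,Be}; column 2 has {He,Li}, so it must be B.
(r1,c3): row 1 has {H,He,Be,B}; column 3 has {H,He,B}, so it must be Li.
(r2,c2): row 2 has {H,Li,B}; column 2 has {He,Li,B}, so it must be Be.
(r2,c4): row 2 has {H,Li,Be,B}; column 4 has {H,Li,Be}, so it must be He.
(r3,c3): row 3 has {H,He,Li}; column 3 has {H,He,Li,B}, so it must be Be.
(r3,c5): row 3 has {H,He,Li,Be}; column 5 has {H,He,Li,Be}, so it must be B.
(r4,c2): row 4 has {He,Li,Be,B}; column 2 has {He,Li,Be,B}, so it must be H.
(r5,c1): row 5 has {He,Li,Be}; column 1 has {He,Li,Be,B}, so it must be H.
(r5,c4): row 5 has {H,He,Li,Be}; column 4 has {H,He,Li,Be}, so it must be B.

He B Li Be H / B Be H He Li / Li He Be H B / Be H B Li He / H Li He B Be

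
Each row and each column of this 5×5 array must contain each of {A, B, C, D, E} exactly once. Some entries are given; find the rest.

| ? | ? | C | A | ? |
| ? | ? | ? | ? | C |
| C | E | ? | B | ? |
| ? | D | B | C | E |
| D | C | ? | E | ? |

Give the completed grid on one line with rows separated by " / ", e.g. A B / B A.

E B C A D / B A E D C / C E D B A / A D B C E / D C A E B

(r1,c2): row 1 has {A,C}; column 2 has {C,D,E}, so it must be B.
(r1,c5): row 1 has {A,B,C}; column 5 has {C,E}, so it must be D.
(r2,c2): row 2 has {C}; column 2 has {B,C,D,E}, so it must be A.
(r2,c4): row 2 has {A,C}; column 4 has {A,B,C,E}, so it must be D.
(r3,c5): row 3 has {B,C,E}; column 5 has {C,D,E}, so it must be A.
(r4,c1): row 4 has {B,C,D,E}; column 1 has {C,D}, so it must be A.
(r5,c3): row 5 has {C,D,E}; column 3 has {B,C}, so it must be A.
(r5,c5): row 5 has {A,C,D,E}; column 5 has {A,C,D,E}, so it must be B.
(r1,c1): row 1 has {A,B,C,D}; column 1 has {A,C,D}, so it must be E.
(r2,c1): row 2 has {A,C,D}; column 1 has {A,C,D,E}, so it must be B.
(r2,c3): row 2 has {A,B,C,D}; column 3 has {A,B,C}, so it must be E.
(r3,c3): row 3 has {A,B,C,E}; column 3 has {A,B,C,E}, so it must be D.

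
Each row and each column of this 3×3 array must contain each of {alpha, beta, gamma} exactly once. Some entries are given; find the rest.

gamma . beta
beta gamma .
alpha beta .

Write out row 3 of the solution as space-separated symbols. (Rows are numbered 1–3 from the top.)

(r1,c2): row 1 has {beta,gamma}; column 2 has {beta,gamma}, so it must be alpha.
(r2,c3): row 2 has {beta,gamma}; column 3 has {beta}, so it must be alpha.
(r3,c3): row 3 has {alpha,beta}; column 3 has {alpha,beta}, so it must be gamma.

alpha beta gamma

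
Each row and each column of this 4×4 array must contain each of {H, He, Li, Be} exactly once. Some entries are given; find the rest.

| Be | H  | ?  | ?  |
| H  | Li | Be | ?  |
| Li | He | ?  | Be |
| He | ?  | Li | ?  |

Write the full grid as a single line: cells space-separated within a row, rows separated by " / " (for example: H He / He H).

(r1,c3): row 1 has {H,Be}; column 3 has {Li,Be}, so it must be He.
(r1,c4): row 1 has {H,He,Be}; column 4 has {Be}, so it must be Li.
(r2,c4): row 2 has {H,Li,Be}; column 4 has {Li,Be}, so it must be He.
(r3,c3): row 3 has {He,Li,Be}; column 3 has {He,Li,Be}, so it must be H.
(r4,c2): row 4 has {He,Li}; column 2 has {H,He,Li}, so it must be Be.
(r4,c4): row 4 has {He,Li,Be}; column 4 has {He,Li,Be}, so it must be H.

Be H He Li / H Li Be He / Li He H Be / He Be Li H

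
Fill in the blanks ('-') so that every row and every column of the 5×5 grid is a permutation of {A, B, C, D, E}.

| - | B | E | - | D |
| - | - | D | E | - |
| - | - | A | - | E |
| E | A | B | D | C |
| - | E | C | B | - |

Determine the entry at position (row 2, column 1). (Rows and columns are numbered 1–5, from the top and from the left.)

A

(r2,c2) = C
(r3,c2) = D
(r3,c4) = C
(r5,c5) = A
(r1,c4) = A
(r2,c5) = B
(r3,c1) = B
(r5,c1) = D
(r1,c1) = C
(r2,c1) = A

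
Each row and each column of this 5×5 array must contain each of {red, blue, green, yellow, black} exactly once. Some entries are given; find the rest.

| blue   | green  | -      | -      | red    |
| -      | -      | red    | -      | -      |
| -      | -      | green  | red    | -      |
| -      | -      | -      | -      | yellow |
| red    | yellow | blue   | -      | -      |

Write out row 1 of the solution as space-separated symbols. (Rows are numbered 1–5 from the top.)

(r4,c3) = black
(r1,c3) = yellow
(r1,c4) = black

blue green yellow black red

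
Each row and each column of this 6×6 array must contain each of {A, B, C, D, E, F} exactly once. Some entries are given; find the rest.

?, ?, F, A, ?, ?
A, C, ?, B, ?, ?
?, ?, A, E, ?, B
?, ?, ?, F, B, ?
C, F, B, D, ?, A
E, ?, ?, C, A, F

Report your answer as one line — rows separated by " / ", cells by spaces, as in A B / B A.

B E F A D C / A C E B F D / F D A E C B / D A C F B E / C F B D E A / E B D C A F

row 3 has {A,B,E}; column 2 has {C,F} — only D is left for (r3,c2).
row 4 has {B,F}; column 1 has {A,C,E} — only D is left for (r4,c1).
row 5 has {A,B,C,D,F}; column 5 has {A,B} — only E is left for (r5,c5).
row 6 has {A,C,E,F}; column 2 has {C,D,F} — only B is left for (r6,c2).
row 6 has {A,B,C,E,F}; column 3 has {A,B,F} — only D is left for (r6,c3).
row 1 has {A,F}; column 1 has {A,C,D,E} — only B is left for (r1,c1).
row 1 has {A,B,F}; column 2 has {B,C,D,F} — only E is left for (r1,c2).
row 2 has {A,B,C}; column 3 has {A,B,D,F} — only E is left for (r2,c3).
row 2 has {A,B,C,E}; column 6 has {A,B,F} — only D is left for (r2,c6).
row 3 has {A,B,D,E}; column 1 has {A,B,C,D,E} — only F is left for (r3,c1).
row 3 has {A,B,D,E,F}; column 5 has {A,B,E} — only C is left for (r3,c5).
row 4 has {B,D,F}; column 2 has {B,C,D,E,F} — only A is left for (r4,c2).
row 4 has {A,B,D,F}; column 3 has {A,B,D,E,F} — only C is left for (r4,c3).
row 4 has {A,B,C,D,F}; column 6 has {A,B,D,F} — only E is left for (r4,c6).
row 1 has {A,B,E,F}; column 5 has {A,B,C,E} — only D is left for (r1,c5).
row 1 has {A,B,D,E,F}; column 6 has {A,B,D,E,F} — only C is left for (r1,c6).
row 2 has {A,B,C,D,E}; column 5 has {A,B,C,D,E} — only F is left for (r2,c5).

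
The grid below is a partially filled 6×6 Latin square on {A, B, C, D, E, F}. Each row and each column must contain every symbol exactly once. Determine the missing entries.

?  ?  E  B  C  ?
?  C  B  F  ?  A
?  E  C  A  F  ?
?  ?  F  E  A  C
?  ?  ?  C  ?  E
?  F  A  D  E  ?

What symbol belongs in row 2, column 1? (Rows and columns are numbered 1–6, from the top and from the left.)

E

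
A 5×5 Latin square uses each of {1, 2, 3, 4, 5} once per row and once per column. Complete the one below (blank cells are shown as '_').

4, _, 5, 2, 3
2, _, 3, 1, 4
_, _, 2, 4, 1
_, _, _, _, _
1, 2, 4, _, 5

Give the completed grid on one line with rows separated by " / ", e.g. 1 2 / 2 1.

4 1 5 2 3 / 2 5 3 1 4 / 5 3 2 4 1 / 3 4 1 5 2 / 1 2 4 3 5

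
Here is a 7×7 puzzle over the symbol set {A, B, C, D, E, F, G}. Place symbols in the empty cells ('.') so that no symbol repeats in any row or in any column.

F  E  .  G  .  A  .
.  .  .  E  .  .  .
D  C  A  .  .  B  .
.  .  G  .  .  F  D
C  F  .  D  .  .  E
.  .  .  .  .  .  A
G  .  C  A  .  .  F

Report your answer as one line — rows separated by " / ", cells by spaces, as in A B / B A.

Cell (r3,c4): row 3 has {A,B,C,D}; column 4 has {A,D,E,G} → F.
Cell (r3,c7): row 3 has {A,B,C,D,F}; column 7 has {A,D,E,F} → G.
Cell (r5,c3): row 5 has {C,D,E,F}; column 3 has {A,C,G} → B.
Cell (r5,c6): row 5 has {B,C,D,E,F}; column 6 has {A,B,F} → G.
Cell (r1,c3): row 1 has {A,E,F,G}; column 3 has {A,B,C,G} → D.
Cell (r2,c3): row 2 has {E}; column 3 has {A,B,C,D,G} → F.
Cell (r3,c5): row 3 has {A,B,C,D,F,G}; column 5 is empty so far → E.
Cell (r5,c5): row 5 has {B,C,D,E,F,G}; column 5 has {E} → A.
Cell (r6,c3): row 6 has {A}; column 3 has {A,B,C,D,F,G} → E.
Cell (r6,c1): row 6 has {A,E}; column 1 has {C,D,F,G} → B.
Cell (r6,c4): row 6 has {A,B,E}; column 4 has {A,D,E,F,G} → C.
Cell (r6,c6): row 6 has {A,B,C,E}; column 6 has {A,B,F,G} → D.
Cell (r7,c6): row 7 has {A,C,F,G}; column 6 has {A,B,D,F,G} → E.
Cell (r2,c1): row 2 has {E,F}; column 1 has {B,C,D,F,G} → A.
Cell (r2,c6): row 2 has {A,E,F}; column 6 has {A,B,D,E,F,G} → C.
Cell (r2,c7): row 2 has {A,C,E,F}; column 7 has {A,D,E,F,G} → B.
Cell (r4,c1): row 4 has {D,F,G}; column 1 has {A,B,C,D,F,G} → E.
Cell (r4,c4): row 4 has {D,E,F,G}; column 4 has {A,C,D,E,F,G} → B.
Cell (r4,c5): row 4 has {B,D,E,F,G}; column 5 has {A,E} → C.
Cell (r6,c2): row 6 has {A,B,C,D,E}; column 2 has {C,E,F} → G.
Cell (r6,c5): row 6 has {A,B,C,D,E,G}; column 5 has {A,C,E} → F.
Cell (r1,c5): row 1 has {A,D,E,F,G}; column 5 has {A,C,E,F} → B.
Cell (r1,c7): row 1 has {A,B,D,E,F,G}; column 7 has {A,B,D,E,F,G} → C.
Cell (r2,c2): row 2 has {A,B,C,E,F}; column 2 has {C,E,F,G} → D.
Cell (r2,c5): row 2 has {A,B,C,D,E,F}; column 5 has {A,B,C,E,F} → G.
Cell (r4,c2): row 4 has {B,C,D,E,F,G}; column 2 has {C,D,E,F,G} → A.
Cell (r7,c2): row 7 has {A,C,E,F,G}; column 2 has {A,C,D,E,F,G} → B.
Cell (r7,c5): row 7 has {A,B,C,E,F,G}; column 5 has {A,B,C,E,F,G} → D.

F E D G B A C / A D F E G C B / D C A F E B G / E A G B C F D / C F B D A G E / B G E C F D A / G B C A D E F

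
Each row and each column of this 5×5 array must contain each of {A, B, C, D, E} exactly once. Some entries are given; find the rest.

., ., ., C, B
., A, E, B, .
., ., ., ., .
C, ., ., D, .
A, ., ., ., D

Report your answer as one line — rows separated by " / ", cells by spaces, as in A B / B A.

(r2,c1): row 2 has {A,B,E}; column 1 has {A,C}, so it must be D.
(r2,c5): row 2 has {A,B,D,E}; column 5 has {B,D}, so it must be C.
(r5,c4): row 5 has {A,D}; column 4 has {B,C,D}, so it must be E.
(r1,c1): row 1 has {B,C}; column 1 has {A,C,D}, so it must be E.
(r1,c2): row 1 has {B,C,E}; column 2 has {A}, so it must be D.
(r1,c3): row 1 has {B,C,D,E}; column 3 has {E}, so it must be A.
(r3,c1): row 3 is empty so far; column 1 has {A,C,D,E}, so it must be B.
(r3,c4): row 3 has {B}; column 4 has {B,C,D,E}, so it must be A.
(r3,c5): row 3 has {A,B}; column 5 has {B,C,D}, so it must be E.
(r4,c3): row 4 has {C,D}; column 3 has {A,E}, so it must be B.
(r4,c5): row 4 has {B,C,D}; column 5 has {B,C,D,E}, so it must be A.
(r5,c3): row 5 has {A,D,E}; column 3 has {A,B,E}, so it must be C.
(r3,c2): row 3 has {A,B,E}; column 2 has {A,D}, so it must be C.
(r3,c3): row 3 has {A,B,C,E}; column 3 has {A,B,C,E}, so it must be D.
(r4,c2): row 4 has {A,B,C,D}; column 2 has {A,C,D}, so it must be E.
(r5,c2): row 5 has {A,C,D,E}; column 2 has {A,C,D,E}, so it must be B.

E D A C B / D A E B C / B C D A E / C E B D A / A B C E D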